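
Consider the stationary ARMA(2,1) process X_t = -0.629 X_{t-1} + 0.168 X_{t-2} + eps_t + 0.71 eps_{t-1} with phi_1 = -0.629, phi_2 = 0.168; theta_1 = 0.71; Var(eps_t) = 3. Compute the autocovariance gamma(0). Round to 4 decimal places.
\gamma(0) = 3.1024

Multiply the model equation by X_{t-k} and take expectations. With theta_0 = psi_0 = 1 and psi_j the MA(infinity) weights, this gives
  gamma(k) - sum_i phi_i gamma(k-i) = c_k,
  c_k = sigma^2 * sum_{j=k..q} theta_j psi_{j-k}   (c_k = 0 for k > q),
using gamma(-m) = gamma(m).
psi-weights needed (psi_j = theta_j + sum_i phi_i psi_{j-i}):
  psi_1 = theta_1 + phi_1 = 0.71 + (-0.629) = 0.081
Right-hand sides:
  c_0 = sigma^2 (1 + theta_1 psi_1) = 3 * (1 + (0.71)(0.081)) = 3 * 1.05751 = 3.17253
  c_1 = sigma^2 theta_1 = 3 * (0.71) = 2.13
  c_2 = 0
Equations for k = 0, 1, 2 (AR order 2, c_2 = 0):
  (E0) gamma(0) = phi_1 gamma(1) + phi_2 gamma(2) + c_0
  (E1) gamma(1) = phi_1 gamma(0) + phi_2 gamma(1) + c_1
  (E2) gamma(2) = phi_1 gamma(1) + phi_2 gamma(0)
From (E1): gamma(1) = A gamma(0) + B with
  A = phi_1 / (1 - phi_2) = -0.629 / 0.832 = -0.75601,   B = c_1 / (1 - phi_2) = 2.13 / 0.832 = 2.560096.
Insert (E2) into (E0): gamma(0) (1 - phi_2^2) = phi_1 (1 + phi_2) gamma(1) + c_0.
  phi_1 (1 + phi_2) = (-0.629)(1.168) = -0.734672,   1 - phi_2^2 = 0.971776.
Replace gamma(1) by A gamma(0) + B and collect gamma(0):
  gamma(0) [0.971776 - (-0.734672)(-0.75601)] = (-0.734672)(2.560096) + 3.17253
  gamma(0) * 0.416357 = 1.291699
  gamma(0) = 1.291699 / 0.416357 = 3.102384.
Therefore gamma(0) = 3.1024 (to 4 decimal places).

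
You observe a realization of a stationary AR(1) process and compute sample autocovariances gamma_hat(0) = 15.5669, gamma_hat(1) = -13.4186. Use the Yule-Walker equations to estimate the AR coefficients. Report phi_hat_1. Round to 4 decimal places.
\hat\phi_{1} = -0.8620

The Yule-Walker equations for an AR(p) process read, in matrix form,
  Gamma_p phi = r_p,   with   (Gamma_p)_{ij} = gamma(|i - j|),
                       (r_p)_i = gamma(i),   i,j = 1..p.
Substitute the sample gammas (Toeplitz matrix and right-hand side of size 1):
  Gamma_p = [[15.5669]]
  r_p     = [-13.4186]
With p = 1 this is the single equation gamma(0) phi_1 = gamma(1):
  phi_hat_1 = gamma(1) / gamma(0) = -13.4186 / 15.5669 = -0.8620.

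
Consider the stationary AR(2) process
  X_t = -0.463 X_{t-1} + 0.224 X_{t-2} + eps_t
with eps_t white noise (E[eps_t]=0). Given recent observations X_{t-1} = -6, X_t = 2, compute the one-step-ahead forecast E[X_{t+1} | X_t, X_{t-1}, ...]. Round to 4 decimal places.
E[X_{t+1} \mid \mathcal F_t] = -2.2700

For an AR(p) model X_t = c + sum_i phi_i X_{t-i} + eps_t, the
one-step-ahead conditional mean is
  E[X_{t+1} | X_t, ...] = c + sum_i phi_i X_{t+1-i}.
Substitute known values:
  E[X_{t+1} | ...] = (-0.463) * (2) + (0.224) * (-6)
                   = -2.2700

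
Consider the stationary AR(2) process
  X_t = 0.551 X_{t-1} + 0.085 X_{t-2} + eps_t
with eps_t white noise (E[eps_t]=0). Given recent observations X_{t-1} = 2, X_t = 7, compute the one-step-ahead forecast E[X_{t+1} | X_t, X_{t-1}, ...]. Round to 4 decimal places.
E[X_{t+1} \mid \mathcal F_t] = 4.0270

For an AR(p) model X_t = c + sum_i phi_i X_{t-i} + eps_t, the
one-step-ahead conditional mean is
  E[X_{t+1} | X_t, ...] = c + sum_i phi_i X_{t+1-i}.
Substitute known values:
  E[X_{t+1} | ...] = (0.551) * (7) + (0.085) * (2)
                   = 4.0270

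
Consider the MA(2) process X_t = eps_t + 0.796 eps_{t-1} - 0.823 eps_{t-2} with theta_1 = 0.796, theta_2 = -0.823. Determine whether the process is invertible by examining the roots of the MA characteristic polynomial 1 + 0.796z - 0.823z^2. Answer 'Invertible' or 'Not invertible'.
\text{Not invertible}

The MA(q) characteristic polynomial is P(z) = 1 + 0.796z - 0.823z^2.
Invertibility requires all roots to lie outside the unit circle, i.e. |z| > 1 for every root.
Set 1 + (0.796) z + (-0.823) z^2 = 0, i.e. a z^2 + b z + c = 0 with a = -0.823, b = 0.796, c = 1.
Discriminant D = b^2 - 4ac = (0.796)^2 - 4*(-0.823)*1 = 0.633616 - (-3.292) = 3.925616.
D >= 0, so the roots are real: z = (-b +/- sqrt(D)) / (2a) = (-0.796 +/- 1.981317) / (-1.646).
  z_1 = (-0.796 + 1.981317) / (-1.646) = -0.7201,   |z_1| = 0.7201.
  z_2 = (-0.796 - 1.981317) / (-1.646) = 1.6873,   |z_2| = 1.6873.
Moduli of all roots: 0.7201, 1.6873.
All moduli strictly greater than 1? No.
Verdict: Not invertible.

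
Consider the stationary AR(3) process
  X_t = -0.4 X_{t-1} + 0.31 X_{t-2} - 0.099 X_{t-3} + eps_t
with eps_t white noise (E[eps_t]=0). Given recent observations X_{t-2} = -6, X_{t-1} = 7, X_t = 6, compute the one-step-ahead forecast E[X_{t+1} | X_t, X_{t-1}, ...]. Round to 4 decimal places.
E[X_{t+1} \mid \mathcal F_t] = 0.3640

For an AR(p) model X_t = c + sum_i phi_i X_{t-i} + eps_t, the
one-step-ahead conditional mean is
  E[X_{t+1} | X_t, ...] = c + sum_i phi_i X_{t+1-i}.
Substitute known values:
  E[X_{t+1} | ...] = (-0.4) * (6) + (0.31) * (7) + (-0.099) * (-6)
                   = 0.3640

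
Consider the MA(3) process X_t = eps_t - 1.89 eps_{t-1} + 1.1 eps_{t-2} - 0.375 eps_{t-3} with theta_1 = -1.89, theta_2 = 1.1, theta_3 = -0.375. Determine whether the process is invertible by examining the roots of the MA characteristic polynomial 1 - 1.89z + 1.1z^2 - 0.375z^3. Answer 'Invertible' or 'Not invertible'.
\text{Not invertible}

The MA(q) characteristic polynomial is P(z) = 1 - 1.89z + 1.1z^2 - 0.375z^3.
Invertibility requires all roots to lie outside the unit circle, i.e. |z| > 1 for every root.
Degree 3: look for a simple real root z0 first, then factor out (1 - z/z0) and solve the remaining quadratic.
Testing z0 = 0.8: P(0.8) = 1 + (-1.89)(0.8) + (1.1)(0.8)^2 + (-0.375)(0.8)^3
  = 1 + (-1.512) + (0.704) + (-0.192) = 0.  So z_0 = 0.8 is a root, |z_0| = 0.8.
Divide out the factor (1 - 1.25 z) = (1 - z/z0) (since 1/z0 = 1.25):
  P(z) = (1 - 1.25 z)(1 + (-0.64) z + (0.3) z^2)
  [check: z-coef -0.64 - (1.25) = -1.89; z^2-coef 0.3 - (1.25)(-0.64) = 1.1; z^3-coef -(1.25)(0.3) = -0.375.]
Remaining roots from the quadratic factor 1 + (-0.64) z + (0.3) z^2:
  Set 1 + (-0.64) z + (0.3) z^2 = 0, i.e. a z^2 + b z + c = 0 with a = 0.3, b = -0.64, c = 1.
  Discriminant D = b^2 - 4ac = (-0.64)^2 - 4*(0.3)*1 = 0.4096 - (1.2) = -0.7904.
  D < 0, so the roots are the complex-conjugate pair z = (-b +/- i sqrt(-D)) / (2a) = 1.0667 +/- 1.4817i.
  For a conjugate pair |z|^2 = z * conj(z) = (product of roots) = c/a = 1/(0.3) = 3.333333, so |z| = sqrt(3.333333) = 1.8257 for both roots.
Moduli of all roots: 0.8000, 1.8257, 1.8257.
All moduli strictly greater than 1? No.
Verdict: Not invertible.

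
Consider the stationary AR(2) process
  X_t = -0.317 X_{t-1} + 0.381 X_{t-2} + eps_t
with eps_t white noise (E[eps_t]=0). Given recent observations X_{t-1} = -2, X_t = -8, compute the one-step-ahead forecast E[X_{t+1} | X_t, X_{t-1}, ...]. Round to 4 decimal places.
E[X_{t+1} \mid \mathcal F_t] = 1.7740

For an AR(p) model X_t = c + sum_i phi_i X_{t-i} + eps_t, the
one-step-ahead conditional mean is
  E[X_{t+1} | X_t, ...] = c + sum_i phi_i X_{t+1-i}.
Substitute known values:
  E[X_{t+1} | ...] = (-0.317) * (-8) + (0.381) * (-2)
                   = 1.7740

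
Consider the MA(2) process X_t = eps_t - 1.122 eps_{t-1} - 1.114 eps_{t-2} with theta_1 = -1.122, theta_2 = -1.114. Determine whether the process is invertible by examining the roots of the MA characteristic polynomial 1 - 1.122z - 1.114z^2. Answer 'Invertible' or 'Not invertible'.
\text{Not invertible}

The MA(q) characteristic polynomial is P(z) = 1 - 1.122z - 1.114z^2.
Invertibility requires all roots to lie outside the unit circle, i.e. |z| > 1 for every root.
Set 1 + (-1.122) z + (-1.114) z^2 = 0, i.e. a z^2 + b z + c = 0 with a = -1.114, b = -1.122, c = 1.
Discriminant D = b^2 - 4ac = (-1.122)^2 - 4*(-1.114)*1 = 1.258884 - (-4.456) = 5.714884.
D >= 0, so the roots are real: z = (-b +/- sqrt(D)) / (2a) = (1.122 +/- 2.390582) / (-2.228).
  z_1 = (1.122 + 2.390582) / (-2.228) = -1.5766,   |z_1| = 1.5766.
  z_2 = (1.122 - 2.390582) / (-2.228) = 0.5694,   |z_2| = 0.5694.
Moduli of all roots: 1.5766, 0.5694.
All moduli strictly greater than 1? No.
Verdict: Not invertible.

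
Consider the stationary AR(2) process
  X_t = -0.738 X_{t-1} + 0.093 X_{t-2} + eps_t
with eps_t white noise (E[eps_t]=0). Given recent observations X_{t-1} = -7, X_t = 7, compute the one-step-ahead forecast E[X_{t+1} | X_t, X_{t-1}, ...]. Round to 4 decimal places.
E[X_{t+1} \mid \mathcal F_t] = -5.8170

For an AR(p) model X_t = c + sum_i phi_i X_{t-i} + eps_t, the
one-step-ahead conditional mean is
  E[X_{t+1} | X_t, ...] = c + sum_i phi_i X_{t+1-i}.
Substitute known values:
  E[X_{t+1} | ...] = (-0.738) * (7) + (0.093) * (-7)
                   = -5.8170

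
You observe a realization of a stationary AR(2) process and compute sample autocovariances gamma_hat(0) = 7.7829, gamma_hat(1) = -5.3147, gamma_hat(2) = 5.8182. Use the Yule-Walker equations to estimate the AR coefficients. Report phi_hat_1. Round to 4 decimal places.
\hat\phi_{1} = -0.3230

The Yule-Walker equations for an AR(p) process read, in matrix form,
  Gamma_p phi = r_p,   with   (Gamma_p)_{ij} = gamma(|i - j|),
                       (r_p)_i = gamma(i),   i,j = 1..p.
Substitute the sample gammas (Toeplitz matrix and right-hand side of size 2):
  Gamma_p = [[7.7829, -5.3147], [-5.3147, 7.7829]]
  r_p     = [-5.3147, 5.8182]
Written out:
  7.7829 phi_1 - 5.3147 phi_2 = -5.3147
  -5.3147 phi_1 + 7.7829 phi_2 = 5.8182
Solve by Cramer's rule:
  det = gamma(0)^2 - gamma(1)^2 = (7.7829)^2 - (-5.3147)^2 = 60.57353241 - 28.24603609 = 32.32749632
  phi_hat_1 = [gamma(1) gamma(0) - gamma(1) gamma(2)] / det = [(-5.3147)(7.7829) - (-5.3147)(5.8182)] / 32.32749632 = -10.44179109 / 32.32749632 = -0.323
  phi_hat_2 = [gamma(0) gamma(2) - gamma(1)^2] / det = [(7.7829)(5.8182) - (-5.3147)^2] / 32.32749632 = 17.03643269 / 32.32749632 = 0.527
So phi_hat = [-0.3230, 0.5270].
Therefore phi_hat_1 = -0.3230.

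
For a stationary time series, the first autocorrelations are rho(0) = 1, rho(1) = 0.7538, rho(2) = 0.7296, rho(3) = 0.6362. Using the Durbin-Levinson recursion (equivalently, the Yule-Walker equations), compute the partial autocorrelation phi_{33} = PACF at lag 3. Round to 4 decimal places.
\phi_{33} = 0.0270

The PACF at lag k is phi_{kk}, the last component of the solution
to the Yule-Walker system G_k phi = r_k where
  (G_k)_{ij} = rho(|i - j|), (r_k)_i = rho(i), i,j = 1..k.
Equivalently, Durbin-Levinson gives phi_{kk} iteratively:
  phi_{11} = rho(1)
  phi_{kk} = [rho(k) - sum_{j=1..k-1} phi_{k-1,j} rho(k-j)]
            / [1 - sum_{j=1..k-1} phi_{k-1,j} rho(j)],
  phi_{k,j} = phi_{k-1,j} - phi_{kk} phi_{k-1,k-j},  j = 1..k-1.
Step k = 1:
  phi_11 = rho(1) = 0.7538.
Step k = 2:
  phi_22 = [rho(2) - phi_11 rho(1)] / [1 - phi_11 rho(1)] = [0.7296 - (0.7538)(0.7538)] / [1 - (0.7538)(0.7538)]
         = 0.16138556 / 0.43178556 = 0.373763.
  Update: phi_21 = phi_11 - phi_22 phi_11 = 0.7538 - (0.373763)(0.7538) = 0.472057.
Step k = 3:
  phi_33 = [rho(3) - phi_21 rho(2) - phi_22 rho(1)] / [1 - phi_21 rho(1) - phi_22 rho(2)]
    numerator   = 0.6362 - (0.472057)(0.7296) - (0.373763)(0.7538) = 0.01004429
    denominator = 1 - (0.472057)(0.7538) - (0.373763)(0.7296) = 0.37146557
  phi_33 = 0.01004429 / 0.37146557 = 0.027.
Therefore phi_{33} = 0.0270.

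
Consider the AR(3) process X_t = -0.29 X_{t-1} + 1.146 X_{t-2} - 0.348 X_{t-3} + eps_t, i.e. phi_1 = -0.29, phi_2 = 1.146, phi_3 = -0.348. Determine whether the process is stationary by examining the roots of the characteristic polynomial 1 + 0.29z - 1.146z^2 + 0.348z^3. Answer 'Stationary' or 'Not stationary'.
\text{Not stationary}

The AR(p) characteristic polynomial is P(z) = 1 + 0.29z - 1.146z^2 + 0.348z^3.
Stationarity requires all roots to lie outside the unit circle, i.e. |z| > 1 for every root.
Degree 3: look for a simple real root z0 first, then factor out (1 - z/z0) and solve the remaining quadratic.
Testing z0 = 2.5: P(2.5) = 1 + (0.29)(2.5) + (-1.146)(2.5)^2 + (0.348)(2.5)^3
  = 1 + (0.725) + (-7.1625) + (5.4375) = 0.  So z_0 = 2.5 is a root, |z_0| = 2.5.
Divide out the factor (1 - 0.4 z) = (1 - z/z0) (since 1/z0 = 0.4):
  P(z) = (1 - 0.4 z)(1 + (0.69) z + (-0.87) z^2)
  [check: z-coef 0.69 - (0.4) = 0.29; z^2-coef -0.87 - (0.4)(0.69) = -1.146; z^3-coef -(0.4)(-0.87) = 0.348.]
Remaining roots from the quadratic factor 1 + (0.69) z + (-0.87) z^2:
  Set 1 + (0.69) z + (-0.87) z^2 = 0, i.e. a z^2 + b z + c = 0 with a = -0.87, b = 0.69, c = 1.
  Discriminant D = b^2 - 4ac = (0.69)^2 - 4*(-0.87)*1 = 0.4761 - (-3.48) = 3.9561.
  D >= 0, so the roots are real: z = (-b +/- sqrt(D)) / (2a) = (-0.69 +/- 1.988995) / (-1.74).
    z_1 = (-0.69 + 1.988995) / (-1.74) = -0.7465,   |z_1| = 0.7465.
    z_2 = (-0.69 - 1.988995) / (-1.74) = 1.5397,   |z_2| = 1.5397.
Moduli of all roots: 2.5000, 0.7465, 1.5397.
All moduli strictly greater than 1? No.
Verdict: Not stationary.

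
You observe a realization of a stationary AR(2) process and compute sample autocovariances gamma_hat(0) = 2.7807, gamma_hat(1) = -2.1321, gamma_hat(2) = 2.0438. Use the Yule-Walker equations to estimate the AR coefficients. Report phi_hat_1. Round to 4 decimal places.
\hat\phi_{1} = -0.4931

The Yule-Walker equations for an AR(p) process read, in matrix form,
  Gamma_p phi = r_p,   with   (Gamma_p)_{ij} = gamma(|i - j|),
                       (r_p)_i = gamma(i),   i,j = 1..p.
Substitute the sample gammas (Toeplitz matrix and right-hand side of size 2):
  Gamma_p = [[2.7807, -2.1321], [-2.1321, 2.7807]]
  r_p     = [-2.1321, 2.0438]
Written out:
  2.7807 phi_1 - 2.1321 phi_2 = -2.1321
  -2.1321 phi_1 + 2.7807 phi_2 = 2.0438
Solve by Cramer's rule:
  det = gamma(0)^2 - gamma(1)^2 = (2.7807)^2 - (-2.1321)^2 = 7.73229249 - 4.54585041 = 3.18644208
  phi_hat_1 = [gamma(1) gamma(0) - gamma(1) gamma(2)] / det = [(-2.1321)(2.7807) - (-2.1321)(2.0438)] / 3.18644208 = -1.57114449 / 3.18644208 = -0.4931
  phi_hat_2 = [gamma(0) gamma(2) - gamma(1)^2] / det = [(2.7807)(2.0438) - (-2.1321)^2] / 3.18644208 = 1.13734425 / 3.18644208 = 0.3569
So phi_hat = [-0.4931, 0.3569].
Therefore phi_hat_1 = -0.4931.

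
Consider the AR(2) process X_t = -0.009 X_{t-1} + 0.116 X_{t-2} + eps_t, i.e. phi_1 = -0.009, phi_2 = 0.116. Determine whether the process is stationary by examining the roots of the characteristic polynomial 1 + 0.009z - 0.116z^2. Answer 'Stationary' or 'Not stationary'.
\text{Stationary}

The AR(p) characteristic polynomial is P(z) = 1 + 0.009z - 0.116z^2.
Stationarity requires all roots to lie outside the unit circle, i.e. |z| > 1 for every root.
Set 1 + (0.009) z + (-0.116) z^2 = 0, i.e. a z^2 + b z + c = 0 with a = -0.116, b = 0.009, c = 1.
Discriminant D = b^2 - 4ac = (0.009)^2 - 4*(-0.116)*1 = 0.000081 - (-0.464) = 0.464081.
D >= 0, so the roots are real: z = (-b +/- sqrt(D)) / (2a) = (-0.009 +/- 0.681235) / (-0.232).
  z_1 = (-0.009 + 0.681235) / (-0.232) = -2.8976,   |z_1| = 2.8976.
  z_2 = (-0.009 - 0.681235) / (-0.232) = 2.9752,   |z_2| = 2.9752.
Moduli of all roots: 2.8976, 2.9752.
All moduli strictly greater than 1? Yes.
Verdict: Stationary.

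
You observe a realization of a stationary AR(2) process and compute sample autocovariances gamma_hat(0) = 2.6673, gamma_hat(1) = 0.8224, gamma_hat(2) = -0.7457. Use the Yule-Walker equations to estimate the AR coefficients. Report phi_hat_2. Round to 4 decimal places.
\hat\phi_{2} = -0.4140

The Yule-Walker equations for an AR(p) process read, in matrix form,
  Gamma_p phi = r_p,   with   (Gamma_p)_{ij} = gamma(|i - j|),
                       (r_p)_i = gamma(i),   i,j = 1..p.
Substitute the sample gammas (Toeplitz matrix and right-hand side of size 2):
  Gamma_p = [[2.6673, 0.8224], [0.8224, 2.6673]]
  r_p     = [0.8224, -0.7457]
Written out:
  2.6673 phi_1 + 0.8224 phi_2 = 0.8224
  0.8224 phi_1 + 2.6673 phi_2 = -0.7457
Solve by Cramer's rule:
  det = gamma(0)^2 - gamma(1)^2 = (2.6673)^2 - (0.8224)^2 = 7.11448929 - 0.67634176 = 6.43814753
  phi_hat_1 = [gamma(1) gamma(0) - gamma(1) gamma(2)] / det = [(0.8224)(2.6673) - (0.8224)(-0.7457)] / 6.43814753 = 2.8068512 / 6.43814753 = 0.436
  phi_hat_2 = [gamma(0) gamma(2) - gamma(1)^2] / det = [(2.6673)(-0.7457) - (0.8224)^2] / 6.43814753 = -2.66534737 / 6.43814753 = -0.414
So phi_hat = [0.4360, -0.4140].
Therefore phi_hat_2 = -0.4140.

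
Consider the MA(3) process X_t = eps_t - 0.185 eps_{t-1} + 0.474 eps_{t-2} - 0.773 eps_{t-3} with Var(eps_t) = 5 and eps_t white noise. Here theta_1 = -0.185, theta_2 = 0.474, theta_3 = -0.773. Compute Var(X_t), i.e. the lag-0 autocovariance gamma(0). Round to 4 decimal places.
\gamma(0) = 9.2822

For an MA(q) process X_t = eps_t + sum_i theta_i eps_{t-i} with
Var(eps_t) = sigma^2, the variance is
  gamma(0) = sigma^2 * (1 + sum_i theta_i^2).
  sum_i theta_i^2 = (-0.185)^2 + (0.474)^2 + (-0.773)^2 = 0.034225 + 0.224676 + 0.597529 = 0.85643.
  gamma(0) = 5 * (1 + 0.85643) = 5 * 1.85643 = 9.28215, which rounds to 9.2822.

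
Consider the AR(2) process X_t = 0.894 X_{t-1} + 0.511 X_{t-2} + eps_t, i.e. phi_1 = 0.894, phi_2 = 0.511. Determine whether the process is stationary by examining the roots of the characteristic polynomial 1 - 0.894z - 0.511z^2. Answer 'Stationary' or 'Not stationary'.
\text{Not stationary}

The AR(p) characteristic polynomial is P(z) = 1 - 0.894z - 0.511z^2.
Stationarity requires all roots to lie outside the unit circle, i.e. |z| > 1 for every root.
Set 1 + (-0.894) z + (-0.511) z^2 = 0, i.e. a z^2 + b z + c = 0 with a = -0.511, b = -0.894, c = 1.
Discriminant D = b^2 - 4ac = (-0.894)^2 - 4*(-0.511)*1 = 0.799236 - (-2.044) = 2.843236.
D >= 0, so the roots are real: z = (-b +/- sqrt(D)) / (2a) = (0.894 +/- 1.68619) / (-1.022).
  z_1 = (0.894 + 1.68619) / (-1.022) = -2.5246,   |z_1| = 2.5246.
  z_2 = (0.894 - 1.68619) / (-1.022) = 0.7751,   |z_2| = 0.7751.
Moduli of all roots: 2.5246, 0.7751.
All moduli strictly greater than 1? No.
Verdict: Not stationary.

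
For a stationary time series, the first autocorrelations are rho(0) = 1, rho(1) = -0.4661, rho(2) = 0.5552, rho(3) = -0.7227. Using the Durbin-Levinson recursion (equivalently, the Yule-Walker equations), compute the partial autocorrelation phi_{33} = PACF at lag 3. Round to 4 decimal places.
\phi_{33} = -0.5879

The PACF at lag k is phi_{kk}, the last component of the solution
to the Yule-Walker system G_k phi = r_k where
  (G_k)_{ij} = rho(|i - j|), (r_k)_i = rho(i), i,j = 1..k.
Equivalently, Durbin-Levinson gives phi_{kk} iteratively:
  phi_{11} = rho(1)
  phi_{kk} = [rho(k) - sum_{j=1..k-1} phi_{k-1,j} rho(k-j)]
            / [1 - sum_{j=1..k-1} phi_{k-1,j} rho(j)],
  phi_{k,j} = phi_{k-1,j} - phi_{kk} phi_{k-1,k-j},  j = 1..k-1.
Step k = 1:
  phi_11 = rho(1) = -0.4661.
Step k = 2:
  phi_22 = [rho(2) - phi_11 rho(1)] / [1 - phi_11 rho(1)] = [0.5552 - (-0.4661)(-0.4661)] / [1 - (-0.4661)(-0.4661)]
         = 0.33795079 / 0.78275079 = 0.431748.
  Update: phi_21 = phi_11 - phi_22 phi_11 = -0.4661 - (0.431748)(-0.4661) = -0.264862.
Step k = 3:
  phi_33 = [rho(3) - phi_21 rho(2) - phi_22 rho(1)] / [1 - phi_21 rho(1) - phi_22 rho(2)]
    numerator   = -0.7227 - (-0.264862)(0.5552) - (0.431748)(-0.4661) = -0.37441081
    denominator = 1 - (-0.264862)(-0.4661) - (0.431748)(0.5552) = 0.63684134
  phi_33 = -0.37441081 / 0.63684134 = -0.5879.
Therefore phi_{33} = -0.5879.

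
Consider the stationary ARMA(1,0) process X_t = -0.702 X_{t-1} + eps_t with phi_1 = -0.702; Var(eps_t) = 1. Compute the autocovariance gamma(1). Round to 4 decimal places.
\gamma(1) = -1.3841

Multiply the model equation by X_{t-k} and take expectations. With theta_0 = psi_0 = 1 and psi_j the MA(infinity) weights, this gives
  gamma(k) - sum_i phi_i gamma(k-i) = c_k,
  c_k = sigma^2 * sum_{j=k..q} theta_j psi_{j-k}   (c_k = 0 for k > q),
using gamma(-m) = gamma(m).
Pure AR (q = 0): c_0 = sigma^2 = 1, c_k = 0 for k >= 1.
Equations for k = 0 and k = 1 (AR order 1):
  gamma(0) = phi_1 gamma(1) + c_0
  gamma(1) = phi_1 gamma(0) + c_1
Substituting the second into the first: gamma(0) (1 - phi_1^2) = c_0 + phi_1 c_1, so
  gamma(0) = c_0 / (1 - phi_1^2) = 1 / (1 - (-0.702)^2) = 1 / 0.507196 = 1.971624.
  gamma(1) = phi_1 gamma(0) = (-0.702)(1.971624) = -1.38408.
Therefore gamma(1) = -1.3841 (to 4 decimal places).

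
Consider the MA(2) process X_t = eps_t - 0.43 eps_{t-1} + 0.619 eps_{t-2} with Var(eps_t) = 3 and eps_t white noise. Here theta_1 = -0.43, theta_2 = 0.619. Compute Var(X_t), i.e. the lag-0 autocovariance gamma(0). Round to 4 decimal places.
\gamma(0) = 4.7042

For an MA(q) process X_t = eps_t + sum_i theta_i eps_{t-i} with
Var(eps_t) = sigma^2, the variance is
  gamma(0) = sigma^2 * (1 + sum_i theta_i^2).
  sum_i theta_i^2 = (-0.43)^2 + (0.619)^2 = 0.1849 + 0.383161 = 0.568061.
  gamma(0) = 3 * (1 + 0.568061) = 3 * 1.568061 = 4.704183, which rounds to 4.7042.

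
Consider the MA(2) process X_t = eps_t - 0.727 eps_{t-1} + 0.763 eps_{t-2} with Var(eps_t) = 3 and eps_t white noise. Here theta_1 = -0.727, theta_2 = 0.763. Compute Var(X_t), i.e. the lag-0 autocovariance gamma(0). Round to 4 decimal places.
\gamma(0) = 6.3321

For an MA(q) process X_t = eps_t + sum_i theta_i eps_{t-i} with
Var(eps_t) = sigma^2, the variance is
  gamma(0) = sigma^2 * (1 + sum_i theta_i^2).
  sum_i theta_i^2 = (-0.727)^2 + (0.763)^2 = 0.528529 + 0.582169 = 1.110698.
  gamma(0) = 3 * (1 + 1.110698) = 3 * 2.110698 = 6.332094, which rounds to 6.3321.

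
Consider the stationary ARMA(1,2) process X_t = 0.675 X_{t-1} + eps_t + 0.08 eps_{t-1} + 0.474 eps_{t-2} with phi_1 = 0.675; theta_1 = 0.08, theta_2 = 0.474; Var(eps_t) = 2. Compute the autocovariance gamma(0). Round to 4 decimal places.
\gamma(0) = 6.6947

Multiply the model equation by X_{t-k} and take expectations. With theta_0 = psi_0 = 1 and psi_j the MA(infinity) weights, this gives
  gamma(k) - sum_i phi_i gamma(k-i) = c_k,
  c_k = sigma^2 * sum_{j=k..q} theta_j psi_{j-k}   (c_k = 0 for k > q),
using gamma(-m) = gamma(m).
psi-weights needed (psi_j = theta_j + sum_i phi_i psi_{j-i}):
  psi_1 = theta_1 + phi_1 = 0.08 + (0.675) = 0.755
  psi_2 = theta_2 + phi_1 psi_1 = 0.474 + (0.675)(0.755) = 0.983625
Right-hand sides:
  c_0 = sigma^2 (1 + theta_1 psi_1 + theta_2 psi_2) = 2 * (1 + (0.08)(0.755) + (0.474)(0.983625)) = 2 * 1.526638 = 3.053276
  c_1 = sigma^2 (theta_1 + theta_2 psi_1) = 2 * (0.08 + (0.474)(0.755)) = 0.87574
  c_2 = sigma^2 theta_2 = 2 * (0.474) = 0.948
Equations for k = 0 and k = 1 (AR order 1):
  gamma(0) = phi_1 gamma(1) + c_0
  gamma(1) = phi_1 gamma(0) + c_1
Substituting the second into the first: gamma(0) (1 - phi_1^2) = c_0 + phi_1 c_1, so
  gamma(0) = (c_0 + phi_1 c_1) / (1 - phi_1^2) = (3.053276 + (0.675)(0.87574)) / (1 - (0.675)^2) = 3.644401 / 0.544375 = 6.694652.
Therefore gamma(0) = 6.6947 (to 4 decimal places).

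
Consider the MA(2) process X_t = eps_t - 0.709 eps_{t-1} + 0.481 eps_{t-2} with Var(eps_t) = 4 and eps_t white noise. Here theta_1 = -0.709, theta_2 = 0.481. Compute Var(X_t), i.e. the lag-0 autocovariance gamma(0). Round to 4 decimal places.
\gamma(0) = 6.9362

For an MA(q) process X_t = eps_t + sum_i theta_i eps_{t-i} with
Var(eps_t) = sigma^2, the variance is
  gamma(0) = sigma^2 * (1 + sum_i theta_i^2).
  sum_i theta_i^2 = (-0.709)^2 + (0.481)^2 = 0.502681 + 0.231361 = 0.734042.
  gamma(0) = 4 * (1 + 0.734042) = 4 * 1.734042 = 6.936168, which rounds to 6.9362.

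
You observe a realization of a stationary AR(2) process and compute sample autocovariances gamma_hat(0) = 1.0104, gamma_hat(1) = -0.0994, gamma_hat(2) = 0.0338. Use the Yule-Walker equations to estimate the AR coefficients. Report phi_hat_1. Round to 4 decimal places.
\hat\phi_{1} = -0.0960

The Yule-Walker equations for an AR(p) process read, in matrix form,
  Gamma_p phi = r_p,   with   (Gamma_p)_{ij} = gamma(|i - j|),
                       (r_p)_i = gamma(i),   i,j = 1..p.
Substitute the sample gammas (Toeplitz matrix and right-hand side of size 2):
  Gamma_p = [[1.0104, -0.0994], [-0.0994, 1.0104]]
  r_p     = [-0.0994, 0.0338]
Written out:
  1.0104 phi_1 - 0.0994 phi_2 = -0.0994
  -0.0994 phi_1 + 1.0104 phi_2 = 0.0338
Solve by Cramer's rule:
  det = gamma(0)^2 - gamma(1)^2 = (1.0104)^2 - (-0.0994)^2 = 1.02090816 - 0.00988036 = 1.0110278
  phi_hat_1 = [gamma(1) gamma(0) - gamma(1) gamma(2)] / det = [(-0.0994)(1.0104) - (-0.0994)(0.0338)] / 1.0110278 = -0.09707404 / 1.0110278 = -0.096
  phi_hat_2 = [gamma(0) gamma(2) - gamma(1)^2] / det = [(1.0104)(0.0338) - (-0.0994)^2] / 1.0110278 = 0.02427116 / 1.0110278 = 0.024
So phi_hat = [-0.0960, 0.0240].
Therefore phi_hat_1 = -0.0960.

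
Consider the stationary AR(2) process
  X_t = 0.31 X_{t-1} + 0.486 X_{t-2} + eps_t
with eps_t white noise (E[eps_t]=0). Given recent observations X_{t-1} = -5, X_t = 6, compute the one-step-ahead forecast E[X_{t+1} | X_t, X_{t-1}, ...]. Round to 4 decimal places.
E[X_{t+1} \mid \mathcal F_t] = -0.5700

For an AR(p) model X_t = c + sum_i phi_i X_{t-i} + eps_t, the
one-step-ahead conditional mean is
  E[X_{t+1} | X_t, ...] = c + sum_i phi_i X_{t+1-i}.
Substitute known values:
  E[X_{t+1} | ...] = (0.31) * (6) + (0.486) * (-5)
                   = -0.5700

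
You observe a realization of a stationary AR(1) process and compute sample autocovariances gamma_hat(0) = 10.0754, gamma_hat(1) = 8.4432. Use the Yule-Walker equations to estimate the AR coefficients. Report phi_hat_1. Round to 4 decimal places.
\hat\phi_{1} = 0.8380

The Yule-Walker equations for an AR(p) process read, in matrix form,
  Gamma_p phi = r_p,   with   (Gamma_p)_{ij} = gamma(|i - j|),
                       (r_p)_i = gamma(i),   i,j = 1..p.
Substitute the sample gammas (Toeplitz matrix and right-hand side of size 1):
  Gamma_p = [[10.0754]]
  r_p     = [8.4432]
With p = 1 this is the single equation gamma(0) phi_1 = gamma(1):
  phi_hat_1 = gamma(1) / gamma(0) = 8.4432 / 10.0754 = 0.8380.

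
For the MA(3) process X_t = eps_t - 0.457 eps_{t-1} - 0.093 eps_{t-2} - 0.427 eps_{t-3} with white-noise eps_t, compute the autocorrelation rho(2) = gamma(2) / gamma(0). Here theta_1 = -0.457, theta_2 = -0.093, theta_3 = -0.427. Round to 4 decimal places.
\rho(2) = 0.0730

For an MA(q) process with theta_0 = 1, the autocovariance is
  gamma(k) = sigma^2 * sum_{i=0..q-k} theta_i * theta_{i+k},
and rho(k) = gamma(k) / gamma(0). Sigma^2 cancels.
  numerator   = (1)*(-0.093) + (-0.457)*(-0.427) = 0.102139.
  denominator = (1)^2 + (-0.457)^2 + (-0.093)^2 + (-0.427)^2 = 1.399827.
  rho(2) = 0.102139 / 1.399827 = 0.0730.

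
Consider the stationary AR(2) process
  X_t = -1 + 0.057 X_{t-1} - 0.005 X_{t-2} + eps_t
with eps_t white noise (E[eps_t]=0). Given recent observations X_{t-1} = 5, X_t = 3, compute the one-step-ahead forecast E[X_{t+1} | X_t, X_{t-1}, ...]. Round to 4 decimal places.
E[X_{t+1} \mid \mathcal F_t] = -0.8540

For an AR(p) model X_t = c + sum_i phi_i X_{t-i} + eps_t, the
one-step-ahead conditional mean is
  E[X_{t+1} | X_t, ...] = c + sum_i phi_i X_{t+1-i}.
Substitute known values:
  E[X_{t+1} | ...] = -1 + (0.057) * (3) + (-0.005) * (5)
                   = -0.8540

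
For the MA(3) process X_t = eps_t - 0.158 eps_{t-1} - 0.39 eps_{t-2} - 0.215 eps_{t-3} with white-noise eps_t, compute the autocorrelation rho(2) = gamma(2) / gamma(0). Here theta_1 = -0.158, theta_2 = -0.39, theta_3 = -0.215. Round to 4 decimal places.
\rho(2) = -0.2910

For an MA(q) process with theta_0 = 1, the autocovariance is
  gamma(k) = sigma^2 * sum_{i=0..q-k} theta_i * theta_{i+k},
and rho(k) = gamma(k) / gamma(0). Sigma^2 cancels.
  numerator   = (1)*(-0.39) + (-0.158)*(-0.215) = -0.35603.
  denominator = (1)^2 + (-0.158)^2 + (-0.39)^2 + (-0.215)^2 = 1.223289.
  rho(2) = -0.35603 / 1.223289 = -0.2910.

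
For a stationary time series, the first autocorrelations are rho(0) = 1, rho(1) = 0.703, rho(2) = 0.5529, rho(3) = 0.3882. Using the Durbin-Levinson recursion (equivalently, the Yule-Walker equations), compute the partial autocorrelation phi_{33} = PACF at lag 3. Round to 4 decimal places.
\phi_{33} = -0.0741

The PACF at lag k is phi_{kk}, the last component of the solution
to the Yule-Walker system G_k phi = r_k where
  (G_k)_{ij} = rho(|i - j|), (r_k)_i = rho(i), i,j = 1..k.
Equivalently, Durbin-Levinson gives phi_{kk} iteratively:
  phi_{11} = rho(1)
  phi_{kk} = [rho(k) - sum_{j=1..k-1} phi_{k-1,j} rho(k-j)]
            / [1 - sum_{j=1..k-1} phi_{k-1,j} rho(j)],
  phi_{k,j} = phi_{k-1,j} - phi_{kk} phi_{k-1,k-j},  j = 1..k-1.
Step k = 1:
  phi_11 = rho(1) = 0.703.
Step k = 2:
  phi_22 = [rho(2) - phi_11 rho(1)] / [1 - phi_11 rho(1)] = [0.5529 - (0.703)(0.703)] / [1 - (0.703)(0.703)]
         = 0.058691 / 0.505791 = 0.116038.
  Update: phi_21 = phi_11 - phi_22 phi_11 = 0.703 - (0.116038)(0.703) = 0.621425.
Step k = 3:
  phi_33 = [rho(3) - phi_21 rho(2) - phi_22 rho(1)] / [1 - phi_21 rho(1) - phi_22 rho(2)]
    numerator   = 0.3882 - (0.621425)(0.5529) - (0.116038)(0.703) = -0.03696077
    denominator = 1 - (0.621425)(0.703) - (0.116038)(0.5529) = 0.49898061
  phi_33 = -0.03696077 / 0.49898061 = -0.0741.
Therefore phi_{33} = -0.0741.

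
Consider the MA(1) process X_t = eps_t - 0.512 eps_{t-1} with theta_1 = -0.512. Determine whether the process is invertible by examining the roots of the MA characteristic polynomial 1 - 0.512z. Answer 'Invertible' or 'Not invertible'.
\text{Invertible}

The MA(q) characteristic polynomial is P(z) = 1 - 0.512z.
Invertibility requires all roots to lie outside the unit circle, i.e. |z| > 1 for every root.
This is linear in z: 1 + (-0.512) z = 0  =>  z = -1/(-0.512) = 1.953125,  |z| = 1.953125.
Moduli of all roots: 1.9531.
All moduli strictly greater than 1? Yes.
Verdict: Invertible.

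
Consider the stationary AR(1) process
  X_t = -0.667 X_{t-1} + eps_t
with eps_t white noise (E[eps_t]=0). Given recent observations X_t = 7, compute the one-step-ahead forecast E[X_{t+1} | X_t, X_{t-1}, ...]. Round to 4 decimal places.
E[X_{t+1} \mid \mathcal F_t] = -4.6690

For an AR(p) model X_t = c + sum_i phi_i X_{t-i} + eps_t, the
one-step-ahead conditional mean is
  E[X_{t+1} | X_t, ...] = c + sum_i phi_i X_{t+1-i}.
Substitute known values:
  E[X_{t+1} | ...] = (-0.667) * (7)
                   = -4.6690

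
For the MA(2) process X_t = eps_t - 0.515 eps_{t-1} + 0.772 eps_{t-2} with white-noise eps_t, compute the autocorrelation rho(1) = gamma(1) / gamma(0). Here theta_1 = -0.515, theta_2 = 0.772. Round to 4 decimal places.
\rho(1) = -0.4903

For an MA(q) process with theta_0 = 1, the autocovariance is
  gamma(k) = sigma^2 * sum_{i=0..q-k} theta_i * theta_{i+k},
and rho(k) = gamma(k) / gamma(0). Sigma^2 cancels.
  numerator   = (1)*(-0.515) + (-0.515)*(0.772) = -0.91258.
  denominator = (1)^2 + (-0.515)^2 + (0.772)^2 = 1.861209.
  rho(1) = -0.91258 / 1.861209 = -0.4903.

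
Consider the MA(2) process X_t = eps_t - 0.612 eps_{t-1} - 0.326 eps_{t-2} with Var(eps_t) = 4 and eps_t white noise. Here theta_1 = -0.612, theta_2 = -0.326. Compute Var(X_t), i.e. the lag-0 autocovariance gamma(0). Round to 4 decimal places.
\gamma(0) = 5.9233

For an MA(q) process X_t = eps_t + sum_i theta_i eps_{t-i} with
Var(eps_t) = sigma^2, the variance is
  gamma(0) = sigma^2 * (1 + sum_i theta_i^2).
  sum_i theta_i^2 = (-0.612)^2 + (-0.326)^2 = 0.374544 + 0.106276 = 0.48082.
  gamma(0) = 4 * (1 + 0.48082) = 4 * 1.48082 = 5.92328, which rounds to 5.9233.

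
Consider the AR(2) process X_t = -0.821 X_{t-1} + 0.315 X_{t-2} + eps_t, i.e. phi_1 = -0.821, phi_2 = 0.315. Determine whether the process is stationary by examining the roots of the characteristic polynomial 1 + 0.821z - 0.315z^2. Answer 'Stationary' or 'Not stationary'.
\text{Not stationary}

The AR(p) characteristic polynomial is P(z) = 1 + 0.821z - 0.315z^2.
Stationarity requires all roots to lie outside the unit circle, i.e. |z| > 1 for every root.
Set 1 + (0.821) z + (-0.315) z^2 = 0, i.e. a z^2 + b z + c = 0 with a = -0.315, b = 0.821, c = 1.
Discriminant D = b^2 - 4ac = (0.821)^2 - 4*(-0.315)*1 = 0.674041 - (-1.26) = 1.934041.
D >= 0, so the roots are real: z = (-b +/- sqrt(D)) / (2a) = (-0.821 +/- 1.390698) / (-0.63).
  z_1 = (-0.821 + 1.390698) / (-0.63) = -0.9043,   |z_1| = 0.9043.
  z_2 = (-0.821 - 1.390698) / (-0.63) = 3.5106,   |z_2| = 3.5106.
Moduli of all roots: 0.9043, 3.5106.
All moduli strictly greater than 1? No.
Verdict: Not stationary.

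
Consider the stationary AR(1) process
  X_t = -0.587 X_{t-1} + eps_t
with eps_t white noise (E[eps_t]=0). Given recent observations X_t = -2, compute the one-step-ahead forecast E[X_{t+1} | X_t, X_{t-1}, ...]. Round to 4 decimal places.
E[X_{t+1} \mid \mathcal F_t] = 1.1740

For an AR(p) model X_t = c + sum_i phi_i X_{t-i} + eps_t, the
one-step-ahead conditional mean is
  E[X_{t+1} | X_t, ...] = c + sum_i phi_i X_{t+1-i}.
Substitute known values:
  E[X_{t+1} | ...] = (-0.587) * (-2)
                   = 1.1740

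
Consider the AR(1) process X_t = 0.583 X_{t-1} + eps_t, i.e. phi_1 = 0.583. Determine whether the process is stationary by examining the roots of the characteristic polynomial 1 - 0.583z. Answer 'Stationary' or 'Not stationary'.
\text{Stationary}

The AR(p) characteristic polynomial is P(z) = 1 - 0.583z.
Stationarity requires all roots to lie outside the unit circle, i.e. |z| > 1 for every root.
This is linear in z: 1 + (-0.583) z = 0  =>  z = -1/(-0.583) = 1.715266,  |z| = 1.715266.
Moduli of all roots: 1.7153.
All moduli strictly greater than 1? Yes.
Verdict: Stationary.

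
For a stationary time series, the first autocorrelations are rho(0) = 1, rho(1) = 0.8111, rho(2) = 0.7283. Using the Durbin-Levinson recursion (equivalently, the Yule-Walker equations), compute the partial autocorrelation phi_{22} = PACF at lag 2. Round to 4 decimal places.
\phi_{22} = 0.2058

The PACF at lag k is phi_{kk}, the last component of the solution
to the Yule-Walker system G_k phi = r_k where
  (G_k)_{ij} = rho(|i - j|), (r_k)_i = rho(i), i,j = 1..k.
Equivalently, Durbin-Levinson gives phi_{kk} iteratively:
  phi_{11} = rho(1)
  phi_{kk} = [rho(k) - sum_{j=1..k-1} phi_{k-1,j} rho(k-j)]
            / [1 - sum_{j=1..k-1} phi_{k-1,j} rho(j)],
  phi_{k,j} = phi_{k-1,j} - phi_{kk} phi_{k-1,k-j},  j = 1..k-1.
Step k = 1:
  phi_11 = rho(1) = 0.8111.
Step k = 2:
  phi_22 = [rho(2) - phi_11 rho(1)] / [1 - phi_11 rho(1)] = [0.7283 - (0.8111)(0.8111)] / [1 - (0.8111)(0.8111)]
         = 0.07041679 / 0.34211679 = 0.2058.
Therefore phi_{22} = 0.2058.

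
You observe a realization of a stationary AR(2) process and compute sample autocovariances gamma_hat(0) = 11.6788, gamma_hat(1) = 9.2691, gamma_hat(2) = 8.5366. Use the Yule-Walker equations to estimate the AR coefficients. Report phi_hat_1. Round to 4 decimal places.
\hat\phi_{1} = 0.5770

The Yule-Walker equations for an AR(p) process read, in matrix form,
  Gamma_p phi = r_p,   with   (Gamma_p)_{ij} = gamma(|i - j|),
                       (r_p)_i = gamma(i),   i,j = 1..p.
Substitute the sample gammas (Toeplitz matrix and right-hand side of size 2):
  Gamma_p = [[11.6788, 9.2691], [9.2691, 11.6788]]
  r_p     = [9.2691, 8.5366]
Written out:
  11.6788 phi_1 + 9.2691 phi_2 = 9.2691
  9.2691 phi_1 + 11.6788 phi_2 = 8.5366
Solve by Cramer's rule:
  det = gamma(0)^2 - gamma(1)^2 = (11.6788)^2 - (9.2691)^2 = 136.39436944 - 85.91621481 = 50.47815463
  phi_hat_1 = [gamma(1) gamma(0) - gamma(1) gamma(2)] / det = [(9.2691)(11.6788) - (9.2691)(8.5366)] / 50.47815463 = 29.12536602 / 50.47815463 = 0.577
  phi_hat_2 = [gamma(0) gamma(2) - gamma(1)^2] / det = [(11.6788)(8.5366) - (9.2691)^2] / 50.47815463 = 13.78102927 / 50.47815463 = 0.273
So phi_hat = [0.5770, 0.2730].
Therefore phi_hat_1 = 0.5770.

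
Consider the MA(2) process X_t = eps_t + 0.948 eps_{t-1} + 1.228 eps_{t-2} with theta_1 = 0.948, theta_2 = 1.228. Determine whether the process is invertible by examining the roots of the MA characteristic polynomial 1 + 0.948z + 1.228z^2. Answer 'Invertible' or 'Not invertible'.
\text{Not invertible}

The MA(q) characteristic polynomial is P(z) = 1 + 0.948z + 1.228z^2.
Invertibility requires all roots to lie outside the unit circle, i.e. |z| > 1 for every root.
Set 1 + (0.948) z + (1.228) z^2 = 0, i.e. a z^2 + b z + c = 0 with a = 1.228, b = 0.948, c = 1.
Discriminant D = b^2 - 4ac = (0.948)^2 - 4*(1.228)*1 = 0.898704 - (4.912) = -4.013296.
D < 0, so the roots are the complex-conjugate pair z = (-b +/- i sqrt(-D)) / (2a) = -0.386 +/- 0.8157i.
For a conjugate pair |z|^2 = z * conj(z) = (product of roots) = c/a = 1/(1.228) = 0.814332, so |z| = sqrt(0.814332) = 0.9024 for both roots.
Moduli of all roots: 0.9024, 0.9024.
All moduli strictly greater than 1? No.
Verdict: Not invertible.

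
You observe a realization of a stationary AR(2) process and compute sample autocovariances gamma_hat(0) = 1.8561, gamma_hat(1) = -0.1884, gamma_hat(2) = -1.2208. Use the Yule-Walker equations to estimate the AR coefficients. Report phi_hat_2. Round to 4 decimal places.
\hat\phi_{2} = -0.6750

The Yule-Walker equations for an AR(p) process read, in matrix form,
  Gamma_p phi = r_p,   with   (Gamma_p)_{ij} = gamma(|i - j|),
                       (r_p)_i = gamma(i),   i,j = 1..p.
Substitute the sample gammas (Toeplitz matrix and right-hand side of size 2):
  Gamma_p = [[1.8561, -0.1884], [-0.1884, 1.8561]]
  r_p     = [-0.1884, -1.2208]
Written out:
  1.8561 phi_1 - 0.1884 phi_2 = -0.1884
  -0.1884 phi_1 + 1.8561 phi_2 = -1.2208
Solve by Cramer's rule:
  det = gamma(0)^2 - gamma(1)^2 = (1.8561)^2 - (-0.1884)^2 = 3.44510721 - 0.03549456 = 3.40961265
  phi_hat_1 = [gamma(1) gamma(0) - gamma(1) gamma(2)] / det = [(-0.1884)(1.8561) - (-0.1884)(-1.2208)] / 3.40961265 = -0.57968796 / 3.40961265 = -0.17
  phi_hat_2 = [gamma(0) gamma(2) - gamma(1)^2] / det = [(1.8561)(-1.2208) - (-0.1884)^2] / 3.40961265 = -2.30142144 / 3.40961265 = -0.675
So phi_hat = [-0.1700, -0.6750].
Therefore phi_hat_2 = -0.6750.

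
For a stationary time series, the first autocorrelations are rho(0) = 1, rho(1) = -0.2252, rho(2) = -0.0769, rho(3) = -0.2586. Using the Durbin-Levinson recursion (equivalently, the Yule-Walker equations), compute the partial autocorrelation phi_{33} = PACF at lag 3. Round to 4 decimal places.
\phi_{33} = -0.3310

The PACF at lag k is phi_{kk}, the last component of the solution
to the Yule-Walker system G_k phi = r_k where
  (G_k)_{ij} = rho(|i - j|), (r_k)_i = rho(i), i,j = 1..k.
Equivalently, Durbin-Levinson gives phi_{kk} iteratively:
  phi_{11} = rho(1)
  phi_{kk} = [rho(k) - sum_{j=1..k-1} phi_{k-1,j} rho(k-j)]
            / [1 - sum_{j=1..k-1} phi_{k-1,j} rho(j)],
  phi_{k,j} = phi_{k-1,j} - phi_{kk} phi_{k-1,k-j},  j = 1..k-1.
Step k = 1:
  phi_11 = rho(1) = -0.2252.
Step k = 2:
  phi_22 = [rho(2) - phi_11 rho(1)] / [1 - phi_11 rho(1)] = [-0.0769 - (-0.2252)(-0.2252)] / [1 - (-0.2252)(-0.2252)]
         = -0.12761504 / 0.94928496 = -0.134433.
  Update: phi_21 = phi_11 - phi_22 phi_11 = -0.2252 - (-0.134433)(-0.2252) = -0.255474.
Step k = 3:
  phi_33 = [rho(3) - phi_21 rho(2) - phi_22 rho(1)] / [1 - phi_21 rho(1) - phi_22 rho(2)]
    numerator   = -0.2586 - (-0.255474)(-0.0769) - (-0.134433)(-0.2252) = -0.30852024
    denominator = 1 - (-0.255474)(-0.2252) - (-0.134433)(-0.0769) = 0.93212931
  phi_33 = -0.30852024 / 0.93212931 = -0.331.
Therefore phi_{33} = -0.3310.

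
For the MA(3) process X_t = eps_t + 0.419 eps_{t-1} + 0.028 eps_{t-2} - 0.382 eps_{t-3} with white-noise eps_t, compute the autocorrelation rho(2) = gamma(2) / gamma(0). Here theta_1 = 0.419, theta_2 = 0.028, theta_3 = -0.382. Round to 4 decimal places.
\rho(2) = -0.0999

For an MA(q) process with theta_0 = 1, the autocovariance is
  gamma(k) = sigma^2 * sum_{i=0..q-k} theta_i * theta_{i+k},
and rho(k) = gamma(k) / gamma(0). Sigma^2 cancels.
  numerator   = (1)*(0.028) + (0.419)*(-0.382) = -0.132058.
  denominator = (1)^2 + (0.419)^2 + (0.028)^2 + (-0.382)^2 = 1.322269.
  rho(2) = -0.132058 / 1.322269 = -0.0999.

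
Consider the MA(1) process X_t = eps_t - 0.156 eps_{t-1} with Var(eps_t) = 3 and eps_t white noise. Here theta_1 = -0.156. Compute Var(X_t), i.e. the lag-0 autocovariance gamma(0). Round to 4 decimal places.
\gamma(0) = 3.0730

For an MA(q) process X_t = eps_t + sum_i theta_i eps_{t-i} with
Var(eps_t) = sigma^2, the variance is
  gamma(0) = sigma^2 * (1 + sum_i theta_i^2).
  sum_i theta_i^2 = (-0.156)^2 = 0.024336.
  gamma(0) = 3 * (1 + 0.024336) = 3 * 1.024336 = 3.073008, which rounds to 3.0730.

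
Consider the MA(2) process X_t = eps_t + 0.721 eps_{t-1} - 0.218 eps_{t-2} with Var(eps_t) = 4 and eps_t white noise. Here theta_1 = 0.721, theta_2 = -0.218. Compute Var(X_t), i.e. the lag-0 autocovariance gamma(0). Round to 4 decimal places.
\gamma(0) = 6.2695

For an MA(q) process X_t = eps_t + sum_i theta_i eps_{t-i} with
Var(eps_t) = sigma^2, the variance is
  gamma(0) = sigma^2 * (1 + sum_i theta_i^2).
  sum_i theta_i^2 = (0.721)^2 + (-0.218)^2 = 0.519841 + 0.047524 = 0.567365.
  gamma(0) = 4 * (1 + 0.567365) = 4 * 1.567365 = 6.26946, which rounds to 6.2695.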